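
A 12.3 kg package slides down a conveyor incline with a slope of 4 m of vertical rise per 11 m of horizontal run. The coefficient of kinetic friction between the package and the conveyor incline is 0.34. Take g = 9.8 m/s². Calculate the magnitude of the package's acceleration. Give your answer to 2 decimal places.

Resolving the weight along the incline: the component pulling the package down the slope is mg sin 19.98° = 12.3 × 9.8 × 0.3417 = 41.189 N, and the normal force is N = mg cos 19.98° = 12.3 × 9.8 × 0.9398 = 113.283 N.
Kinetic friction acts up the slope with magnitude f = μN = 0.34 × 113.283 = 38.516 N.
Net force along the incline is 41.189 − 38.516 = 2.673 N, so a = 2.673 / 12.3 = 0.2173 m/s².

0.22 m/s²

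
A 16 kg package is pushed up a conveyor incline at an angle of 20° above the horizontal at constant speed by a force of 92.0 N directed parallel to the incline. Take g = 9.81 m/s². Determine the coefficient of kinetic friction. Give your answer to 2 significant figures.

0.26

At constant speed ΣF = 0 along the incline. The applied 92.0 N acts up the slope; the weight component mg sin 20° = 53.683 N and kinetic friction μN both act down the slope.
So 92.0 = 53.683 + μ × 147.494, giving μ = (92.0 − 53.683) / 147.494 = 0.2598.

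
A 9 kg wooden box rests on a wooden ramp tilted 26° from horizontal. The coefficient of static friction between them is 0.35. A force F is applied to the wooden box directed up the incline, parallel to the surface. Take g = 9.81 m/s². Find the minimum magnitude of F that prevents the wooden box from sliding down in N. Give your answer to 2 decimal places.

10.93 N

The normal force is N = mg cos 26° = 79.355 N. With F at its minimum the wooden box is on the verge of sliding down, so static friction is at its maximum μ_s N = 0.35 × 79.355 = 27.774 N and acts up the slope.
Equilibrium along the incline: F + μ_s N = mg sin 26°, so F = 38.704 − 27.774 = 10.930 N.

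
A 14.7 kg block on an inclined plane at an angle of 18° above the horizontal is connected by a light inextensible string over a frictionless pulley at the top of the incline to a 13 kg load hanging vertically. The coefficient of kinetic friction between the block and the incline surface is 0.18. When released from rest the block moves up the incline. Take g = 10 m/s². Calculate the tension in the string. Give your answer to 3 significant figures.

For the block on the incline: the weight component along the slope is m₁g sin 18° = 14.7 × 10 × 0.3090 = 45.423 N and the normal force is N = m₁g cos 18° = 139.805 N.
Kinetic friction opposes the block's motion up the incline: f = μN = 0.18 × 139.805 = 25.165 N acting down the slope.
Newton's second law for the block (up-slope positive): T − 45.423 − 25.165 = 14.7 a. For the hanging load (downward positive): 13 × 10 − T = 13 a.
Adding the two equations eliminates T: 59.412 = 27.7 a, so a = 2.1448 m/s².
Then from the hanging load's equation, T = 13 × (10 − 2.1448) = 102.118 N.

102 N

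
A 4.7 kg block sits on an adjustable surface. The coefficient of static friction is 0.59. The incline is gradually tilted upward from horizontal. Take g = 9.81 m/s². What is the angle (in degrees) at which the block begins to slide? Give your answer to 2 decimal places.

30.54°

At the threshold of sliding, static friction is at its maximum μ_s N and exactly balances the weight component along the incline: mg sin θ = μ_s mg cos θ.
Hence tan θ = μ_s = 0.59, so θ = arctan(0.59) = 30.5406°.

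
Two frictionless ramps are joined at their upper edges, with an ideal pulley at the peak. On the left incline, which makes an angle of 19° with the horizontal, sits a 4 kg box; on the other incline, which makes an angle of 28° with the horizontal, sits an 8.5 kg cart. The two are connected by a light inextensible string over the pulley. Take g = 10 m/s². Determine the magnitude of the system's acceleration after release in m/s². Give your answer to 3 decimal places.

Resolve each weight along its own incline: the 4 kg mass has component 4 × 10 × sin 19° = 13.023 N down its slope, and the 8.5 kg mass has 8.5 × 10 × sin 28° = 39.905 N down its slope.
The 8.5 kg side's 39.905 N exceeds the other side's 13.023 N, so that mass slides down and the 4 kg mass slides up. Taking that direction as positive, Newton's second law for the whole system gives 39.905 − 13.023 = (4 + 8.5) a, so a = 26.882 / 12.5 = 2.1506 m/s².

2.151 m/s²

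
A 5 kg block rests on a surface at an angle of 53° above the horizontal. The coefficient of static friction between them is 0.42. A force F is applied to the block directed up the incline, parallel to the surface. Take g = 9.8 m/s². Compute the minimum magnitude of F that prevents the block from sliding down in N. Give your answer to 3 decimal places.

26.748 N

The normal force is N = mg cos 53° = 29.489 N. With F at its minimum the block is on the verge of sliding down, so static friction is at its maximum μ_s N = 0.42 × 29.489 = 12.385 N and acts up the slope.
Equilibrium along the incline: F + μ_s N = mg sin 53°, so F = 39.133 − 12.385 = 26.748 N.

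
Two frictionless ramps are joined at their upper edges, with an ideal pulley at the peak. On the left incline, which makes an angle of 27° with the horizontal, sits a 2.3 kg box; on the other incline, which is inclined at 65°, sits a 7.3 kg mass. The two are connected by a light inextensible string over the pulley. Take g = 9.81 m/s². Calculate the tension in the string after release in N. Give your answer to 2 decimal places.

23.34 N

Resolve each weight along its own incline: the 2.3 kg mass has component 2.3 × 9.81 × sin 27° = 10.243 N down its slope, and the 7.3 kg mass has 7.3 × 9.81 × sin 65° = 64.903 N down its slope.
The 7.3 kg side's 64.903 N exceeds the other side's 10.243 N, so that mass slides down and the 2.3 kg mass slides up. Taking that direction as positive, Newton's second law for the whole system gives 64.903 − 10.243 = (2.3 + 7.3) a, so a = 54.660 / 9.6 = 5.6937 m/s².
For the 2.3 kg mass (up-slope positive): T − 10.243 = 2.3 × 5.6937, so T = 23.339 N.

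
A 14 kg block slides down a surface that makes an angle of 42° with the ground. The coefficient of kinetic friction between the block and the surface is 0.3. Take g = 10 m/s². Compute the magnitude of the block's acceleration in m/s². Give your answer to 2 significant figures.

Resolving the weight along the incline: the component pulling the block down the slope is mg sin 42° = 14 × 10 × 0.6691 = 93.674 N, and the normal force is N = mg cos 42° = 14 × 10 × 0.7431 = 104.034 N.
Kinetic friction acts up the slope with magnitude f = μN = 0.3 × 104.034 = 31.210 N.
Net force along the incline is 93.674 − 31.210 = 62.464 N, so a = 62.464 / 14 = 4.4617 m/s².

4.5 m/s²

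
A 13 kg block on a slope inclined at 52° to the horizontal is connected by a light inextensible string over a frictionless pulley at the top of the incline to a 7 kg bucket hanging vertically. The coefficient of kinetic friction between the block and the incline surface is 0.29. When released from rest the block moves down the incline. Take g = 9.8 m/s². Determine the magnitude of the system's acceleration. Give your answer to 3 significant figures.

0.452 m/s²

For the block on the incline: the weight component along the slope is m₁g sin 52° = 13 × 9.8 × 0.7880 = 100.391 N and the normal force is N = m₁g cos 52° = 78.435 N.
Kinetic friction opposes the block's motion down the incline: f = μN = 0.29 × 78.435 = 22.746 N acting up the slope.
Newton's second law for the block (down-slope positive): 100.391 − 22.746 − T = 13 a. For the hanging bucket (upward positive): T − 7 × 9.8 = 7 a.
Adding the two equations eliminates T: 9.045 = 20 a, so a = 0.4522 m/s².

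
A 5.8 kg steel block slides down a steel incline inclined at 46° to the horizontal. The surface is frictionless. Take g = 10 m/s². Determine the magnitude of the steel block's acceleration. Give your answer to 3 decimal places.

7.193 m/s²

Resolving the weight along the incline: the component pulling the steel block down the slope is mg sin 46° = 5.8 × 10 × 0.7193 = 41.719 N, and the normal force is N = mg cos 46° = 5.8 × 10 × 0.6947 = 40.293 N.
With no friction the net force along the incline is 41.719 N, so a = g sin 46° = 41.719 / 5.8 = 7.1929 m/s².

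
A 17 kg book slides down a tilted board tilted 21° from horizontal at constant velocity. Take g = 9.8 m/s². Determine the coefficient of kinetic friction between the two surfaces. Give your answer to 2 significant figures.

At constant velocity the net force along the incline is zero: mg sin 21° = μ mg cos 21°.
So μ = tan 21° = 0.3584 / 0.9336 = 0.3839.

0.38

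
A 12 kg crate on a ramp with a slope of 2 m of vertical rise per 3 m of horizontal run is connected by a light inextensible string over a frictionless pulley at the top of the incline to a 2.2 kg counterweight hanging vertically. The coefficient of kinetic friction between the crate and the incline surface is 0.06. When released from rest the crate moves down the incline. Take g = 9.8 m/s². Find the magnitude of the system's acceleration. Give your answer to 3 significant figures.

2.66 m/s²

For the crate on the incline: the weight component along the slope is m₁g sin 33.69° = 12 × 9.8 × 0.5547 = 65.233 N and the normal force is N = m₁g cos 33.69° = 97.849 N.
Kinetic friction opposes the crate's motion down the incline: f = μN = 0.06 × 97.849 = 5.871 N acting up the slope.
Newton's second law for the crate (down-slope positive): 65.233 − 5.871 − T = 12 a. For the hanging counterweight (upward positive): T − 2.2 × 9.8 = 2.2 a.
Adding the two equations eliminates T: 37.802 = 14.2 a, so a = 2.6621 m/s².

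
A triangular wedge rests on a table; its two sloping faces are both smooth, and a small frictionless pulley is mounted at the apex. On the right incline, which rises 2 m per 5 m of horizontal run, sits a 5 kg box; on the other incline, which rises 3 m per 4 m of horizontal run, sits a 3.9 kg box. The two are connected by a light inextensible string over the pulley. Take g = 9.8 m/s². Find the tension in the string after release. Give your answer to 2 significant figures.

Resolve each weight along its own incline: the 5 kg mass has component 5 × 9.8 × sin 21.80° = 18.198 N down its slope, and the 3.9 kg mass has 3.9 × 9.8 × sin 36.87° = 22.932 N down its slope.
The 3.9 kg side's 22.932 N exceeds the other side's 18.198 N, so that mass slides down and the 5 kg mass slides up. Taking that direction as positive, Newton's second law for the whole system gives 22.932 − 18.198 = (5 + 3.9) a, so a = 4.734 / 8.9 = 0.5319 m/s².
For the 5 kg mass (up-slope positive): T − 18.198 = 5 × 0.5319, so T = 20.858 N.

21 N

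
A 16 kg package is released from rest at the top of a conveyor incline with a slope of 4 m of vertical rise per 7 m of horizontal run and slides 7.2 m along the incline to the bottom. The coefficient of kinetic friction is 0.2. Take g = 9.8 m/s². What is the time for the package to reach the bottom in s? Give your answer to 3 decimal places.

The weight component along the incline is mg sin 29.74° = 77.795 N and the normal force is N = mg cos 29.74° = 136.141 N.
Friction up the slope is f = μN = 0.2 × 136.141 = 27.228 N, so the net downslope force is 77.795 − 27.228 = 50.567 N and a = 50.567 / 16 = 3.1604 m/s².
Starting from rest, L = ½at², so t = √(2L/a) = √(2 × 7.2 / 3.1604) = 2.1346 s.

2.135 s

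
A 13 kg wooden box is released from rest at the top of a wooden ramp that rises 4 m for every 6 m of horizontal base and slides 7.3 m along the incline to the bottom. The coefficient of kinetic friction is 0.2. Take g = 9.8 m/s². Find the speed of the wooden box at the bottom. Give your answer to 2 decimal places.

The weight component along the incline is mg sin 33.69° = 70.669 N and the normal force is N = mg cos 33.69° = 106.003 N.
Friction up the slope is f = μN = 0.2 × 106.003 = 21.201 N, so the net downslope force is 70.669 − 21.201 = 49.468 N and a = 49.468 / 13 = 3.8052 m/s².
Starting from rest over a distance of 7.3 m, v² = 2aL = 2 × 3.8052 × 7.3 = 55.5559, so v = 7.4536 m/s.

7.45 m/s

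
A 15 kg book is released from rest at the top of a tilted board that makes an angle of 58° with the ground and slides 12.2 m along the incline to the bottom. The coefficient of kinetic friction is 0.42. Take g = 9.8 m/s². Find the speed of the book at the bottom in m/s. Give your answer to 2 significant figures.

12 m/s

The weight component along the incline is mg sin 58° = 124.663 N and the normal force is N = mg cos 58° = 77.898 N.
Friction up the slope is f = μN = 0.42 × 77.898 = 32.717 N, so the net downslope force is 124.663 − 32.717 = 91.946 N and a = 91.946 / 15 = 6.1297 m/s².
Starting from rest over a distance of 12.2 m, v² = 2aL = 2 × 6.1297 × 12.2 = 149.5647, so v = 12.2297 m/s.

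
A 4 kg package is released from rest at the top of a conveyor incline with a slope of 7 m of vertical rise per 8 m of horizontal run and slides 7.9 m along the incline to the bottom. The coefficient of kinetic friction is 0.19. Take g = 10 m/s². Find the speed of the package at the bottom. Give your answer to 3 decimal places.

The weight component along the incline is mg sin 41.19° = 26.340 N and the normal force is N = mg cos 41.19° = 30.103 N.
Friction up the slope is f = μN = 0.19 × 30.103 = 5.720 N, so the net downslope force is 26.340 − 5.720 = 20.620 N and a = 20.620 / 4 = 5.1550 m/s².
Starting from rest over a distance of 7.9 m, v² = 2aL = 2 × 5.1550 × 7.9 = 81.4490, so v = 9.0249 m/s.

9.025 m/s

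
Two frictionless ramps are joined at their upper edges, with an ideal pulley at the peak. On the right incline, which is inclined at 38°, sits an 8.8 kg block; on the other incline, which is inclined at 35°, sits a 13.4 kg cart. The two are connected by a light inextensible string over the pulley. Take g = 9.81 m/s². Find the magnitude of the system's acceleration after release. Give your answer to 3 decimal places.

Resolve each weight along its own incline: the 8.8 kg mass has component 8.8 × 9.81 × sin 38° = 53.149 N down its slope, and the 13.4 kg mass has 13.4 × 9.81 × sin 35° = 75.399 N down its slope.
The 13.4 kg side's 75.399 N exceeds the other side's 53.149 N, so that mass slides down and the 8.8 kg mass slides up. Taking that direction as positive, Newton's second law for the whole system gives 75.399 − 53.149 = (8.8 + 13.4) a, so a = 22.250 / 22.2 = 1.0023 m/s².

1.002 m/s²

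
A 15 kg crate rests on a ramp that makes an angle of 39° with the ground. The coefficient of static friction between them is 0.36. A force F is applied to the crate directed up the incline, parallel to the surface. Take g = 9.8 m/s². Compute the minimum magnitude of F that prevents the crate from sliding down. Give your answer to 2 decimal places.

The normal force is N = mg cos 39° = 114.240 N. With F at its minimum the crate is on the verge of sliding down, so static friction is at its maximum μ_s N = 0.36 × 114.240 = 41.126 N and acts up the slope.
Equilibrium along the incline: F + μ_s N = mg sin 39°, so F = 92.510 − 41.126 = 51.384 N.

51.38 N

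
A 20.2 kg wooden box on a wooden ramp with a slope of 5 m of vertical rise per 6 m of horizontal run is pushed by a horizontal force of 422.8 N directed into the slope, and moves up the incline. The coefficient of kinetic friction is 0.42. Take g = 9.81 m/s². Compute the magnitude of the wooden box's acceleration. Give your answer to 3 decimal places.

The horizontal push has components F cos 39.81° = 422.8 × 0.7682 = 324.795 N up the incline and F sin 39.81° = 422.8 × 0.6402 = 270.677 N pressing into the surface.
The normal force is therefore N = mg cos 39.81° + F sin 39.81° = 152.228 + 270.677 = 422.905 N, and kinetic friction down the slope is μN = 0.42 × 422.905 = 177.620 N.
Along the incline: F cos 39.81° − mg sin 39.81° − μN = ma, so 324.795 − 126.863 − 177.620 = 20.2 a, giving a = 1.0055 m/s².

1.006 m/s²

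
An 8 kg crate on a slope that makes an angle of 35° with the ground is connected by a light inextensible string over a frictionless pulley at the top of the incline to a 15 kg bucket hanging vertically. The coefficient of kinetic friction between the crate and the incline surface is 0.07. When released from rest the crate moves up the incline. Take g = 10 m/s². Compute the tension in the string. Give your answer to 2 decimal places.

For the crate on the incline: the weight component along the slope is m₁g sin 35° = 8 × 10 × 0.5736 = 45.888 N and the normal force is N = m₁g cos 35° = 65.532 N.
Kinetic friction opposes the crate's motion up the incline: f = μN = 0.07 × 65.532 = 4.587 N acting down the slope.
Newton's second law for the crate (up-slope positive): T − 45.888 − 4.587 = 8 a. For the hanging bucket (downward positive): 15 × 10 − T = 15 a.
Adding the two equations eliminates T: 99.525 = 23 a, so a = 4.3272 m/s².
Then from the hanging bucket's equation, T = 15 × (10 − 4.3272) = 85.092 N.

85.09 N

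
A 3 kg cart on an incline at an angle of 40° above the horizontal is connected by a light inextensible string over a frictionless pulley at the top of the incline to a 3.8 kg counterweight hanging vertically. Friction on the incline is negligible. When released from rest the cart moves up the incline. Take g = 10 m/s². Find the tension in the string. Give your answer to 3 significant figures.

27.5 N

For the cart on the incline: the weight component along the slope is m₁g sin 40° = 3 × 10 × 0.6428 = 19.284 N and the normal force is N = m₁g cos 40° = 22.981 N.
Newton's second law for the cart (up-slope positive): T − 19.284 = 3 a. For the hanging counterweight (downward positive): 3.8 × 10 − T = 3.8 a.
Adding the two equations eliminates T: 18.716 = 6.8 a, so a = 2.7524 m/s².
Then from the hanging counterweight's equation, T = 3.8 × (10 − 2.7524) = 27.541 N.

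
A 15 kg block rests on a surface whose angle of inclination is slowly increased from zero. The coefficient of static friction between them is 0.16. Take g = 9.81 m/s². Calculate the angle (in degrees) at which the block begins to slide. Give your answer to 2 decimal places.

9.09°

At the threshold of sliding, static friction is at its maximum μ_s N and exactly balances the weight component along the incline: mg sin θ = μ_s mg cos θ.
Hence tan θ = μ_s = 0.16, so θ = arctan(0.16) = 9.0903°.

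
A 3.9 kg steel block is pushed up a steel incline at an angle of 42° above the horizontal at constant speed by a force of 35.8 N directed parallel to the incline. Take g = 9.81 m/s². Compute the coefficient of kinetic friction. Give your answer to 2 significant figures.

At constant speed ΣF = 0 along the incline. The applied 35.8 N acts up the slope; the weight component mg sin 42° = 25.600 N and kinetic friction μN both act down the slope.
So 35.8 = 25.600 + μ × 28.432, giving μ = (35.8 − 25.600) / 28.432 = 0.3588.

0.36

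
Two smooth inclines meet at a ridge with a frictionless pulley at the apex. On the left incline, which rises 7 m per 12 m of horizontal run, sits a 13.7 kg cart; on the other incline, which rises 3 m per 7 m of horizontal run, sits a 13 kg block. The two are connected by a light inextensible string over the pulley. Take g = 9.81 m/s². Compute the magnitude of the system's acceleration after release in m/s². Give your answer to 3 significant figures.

0.655 m/s²

Resolve each weight along its own incline: the 13.7 kg mass has component 13.7 × 9.81 × sin 30.26° = 67.719 N down its slope, and the 13 kg mass has 13 × 9.81 × sin 23.20° = 50.237 N down its slope.
The 13.7 kg side's 67.719 N exceeds the other side's 50.237 N, so that mass slides down and the 13 kg mass slides up. Taking that direction as positive, Newton's second law for the whole system gives 67.719 − 50.237 = (13.7 + 13) a, so a = 17.482 / 26.7 = 0.6548 m/s².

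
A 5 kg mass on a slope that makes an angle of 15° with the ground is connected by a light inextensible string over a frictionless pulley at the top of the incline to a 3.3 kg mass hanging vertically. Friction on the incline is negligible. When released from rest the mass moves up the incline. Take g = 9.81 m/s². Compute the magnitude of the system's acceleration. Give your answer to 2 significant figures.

2.4 m/s²

For the mass on the incline: the weight component along the slope is m₁g sin 15° = 5 × 9.81 × 0.2588 = 12.694 N and the normal force is N = m₁g cos 15° = 47.379 N.
Newton's second law for the mass (up-slope positive): T − 12.694 = 5 a. For the hanging mass (downward positive): 3.3 × 9.81 − T = 3.3 a.
Adding the two equations eliminates T: 19.679 = 8.3 a, so a = 2.3710 m/s².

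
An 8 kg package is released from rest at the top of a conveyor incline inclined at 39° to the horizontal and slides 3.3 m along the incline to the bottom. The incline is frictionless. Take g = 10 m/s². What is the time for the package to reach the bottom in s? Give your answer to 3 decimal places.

1.024 s

The weight component along the incline is mg sin 39° = 50.346 N and the normal force is N = mg cos 39° = 62.172 N.
With no friction, a = g sin 39° = 6.2932 m/s².
Starting from rest, L = ½at², so t = √(2L/a) = √(2 × 3.3 / 6.2932) = 1.0241 s.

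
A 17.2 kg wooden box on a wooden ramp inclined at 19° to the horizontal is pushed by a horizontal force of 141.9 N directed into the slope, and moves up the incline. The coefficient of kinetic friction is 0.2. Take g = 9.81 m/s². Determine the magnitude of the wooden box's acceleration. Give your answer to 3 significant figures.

The horizontal push has components F cos 19° = 141.9 × 0.9455 = 134.166 N up the incline and F sin 19° = 141.9 × 0.3256 = 46.203 N pressing into the surface.
The normal force is therefore N = mg cos 19° + F sin 19° = 159.536 + 46.203 = 205.739 N, and kinetic friction down the slope is μN = 0.2 × 205.739 = 41.148 N.
Along the incline: F cos 19° − mg sin 19° − μN = ma, so 134.166 − 54.939 − 41.148 = 17.2 a, giving a = 2.2139 m/s².

2.21 m/s²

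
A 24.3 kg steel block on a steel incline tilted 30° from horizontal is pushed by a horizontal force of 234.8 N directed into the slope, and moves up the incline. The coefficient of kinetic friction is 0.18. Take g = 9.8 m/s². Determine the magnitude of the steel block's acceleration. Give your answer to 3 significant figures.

1.07 m/s²

The horizontal push has components F cos 30° = 234.8 × 0.8660 = 203.337 N up the incline and F sin 30° = 234.8 × 0.5000 = 117.400 N pressing into the surface.
The normal force is therefore N = mg cos 30° + F sin 30° = 206.229 + 117.400 = 323.629 N, and kinetic friction down the slope is μN = 0.18 × 323.629 = 58.253 N.
Along the incline: F cos 30° − mg sin 30° − μN = ma, so 203.337 − 119.070 − 58.253 = 24.3 a, giving a = 1.0705 m/s².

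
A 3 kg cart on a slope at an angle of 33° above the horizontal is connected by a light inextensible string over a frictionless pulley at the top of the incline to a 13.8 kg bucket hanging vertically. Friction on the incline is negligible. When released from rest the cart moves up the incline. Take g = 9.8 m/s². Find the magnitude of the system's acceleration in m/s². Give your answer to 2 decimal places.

7.10 m/s²

For the cart on the incline: the weight component along the slope is m₁g sin 33° = 3 × 9.8 × 0.5446 = 16.011 N and the normal force is N = m₁g cos 33° = 24.657 N.
Newton's second law for the cart (up-slope positive): T − 16.011 = 3 a. For the hanging bucket (downward positive): 13.8 × 9.8 − T = 13.8 a.
Adding the two equations eliminates T: 119.229 = 16.8 a, so a = 7.0970 m/s².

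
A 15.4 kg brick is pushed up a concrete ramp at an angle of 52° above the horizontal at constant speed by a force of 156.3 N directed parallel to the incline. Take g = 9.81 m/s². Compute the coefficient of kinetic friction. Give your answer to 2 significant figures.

0.40

At constant speed ΣF = 0 along the incline. The applied 156.3 N acts up the slope; the weight component mg sin 52° = 119.048 N and kinetic friction μN both act down the slope.
So 156.3 = 119.048 + μ × 93.010, giving μ = (156.3 − 119.048) / 93.010 = 0.4005.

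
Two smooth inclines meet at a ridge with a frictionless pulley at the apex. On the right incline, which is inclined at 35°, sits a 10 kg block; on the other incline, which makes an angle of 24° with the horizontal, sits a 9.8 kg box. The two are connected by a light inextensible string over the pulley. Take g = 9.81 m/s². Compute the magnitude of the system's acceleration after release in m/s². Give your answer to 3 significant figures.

Resolve each weight along its own incline: the 10 kg mass has component 10 × 9.81 × sin 35° = 56.268 N down its slope, and the 9.8 kg mass has 9.8 × 9.81 × sin 24° = 39.103 N down its slope.
The 10 kg side's 56.268 N exceeds the other side's 39.103 N, so that mass slides down and the 9.8 kg mass slides up. Taking that direction as positive, Newton's second law for the whole system gives 56.268 − 39.103 = (10 + 9.8) a, so a = 17.165 / 19.8 = 0.8669 m/s².

0.867 m/s²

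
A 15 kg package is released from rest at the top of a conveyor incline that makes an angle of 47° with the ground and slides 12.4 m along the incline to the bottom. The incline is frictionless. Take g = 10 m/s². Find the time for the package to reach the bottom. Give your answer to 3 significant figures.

The weight component along the incline is mg sin 47° = 109.703 N and the normal force is N = mg cos 47° = 102.300 N.
With no friction, a = g sin 47° = 7.3135 m/s².
Starting from rest, L = ½at², so t = √(2L/a) = √(2 × 12.4 / 7.3135) = 1.8415 s.

1.84 s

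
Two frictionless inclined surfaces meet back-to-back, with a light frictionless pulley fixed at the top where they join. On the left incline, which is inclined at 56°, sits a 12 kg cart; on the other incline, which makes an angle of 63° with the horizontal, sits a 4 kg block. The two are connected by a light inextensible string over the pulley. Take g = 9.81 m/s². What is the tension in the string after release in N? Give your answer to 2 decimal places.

Resolve each weight along its own incline: the 12 kg mass has component 12 × 9.81 × sin 56° = 97.594 N down its slope, and the 4 kg mass has 4 × 9.81 × sin 63° = 34.963 N down its slope.
The 12 kg side's 97.594 N exceeds the other side's 34.963 N, so that mass slides down and the 4 kg mass slides up. Taking that direction as positive, Newton's second law for the whole system gives 97.594 − 34.963 = (12 + 4) a, so a = 62.631 / 16 = 3.9144 m/s².
For the 4 kg mass (up-slope positive): T − 34.963 = 4 × 3.9144, so T = 50.621 N.

50.62 N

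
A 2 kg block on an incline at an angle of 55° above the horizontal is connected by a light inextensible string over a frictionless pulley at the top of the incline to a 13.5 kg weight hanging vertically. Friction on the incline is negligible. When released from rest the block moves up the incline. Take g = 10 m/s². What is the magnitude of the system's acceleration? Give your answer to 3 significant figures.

For the block on the incline: the weight component along the slope is m₁g sin 55° = 2 × 10 × 0.8192 = 16.384 N and the normal force is N = m₁g cos 55° = 11.472 N.
Newton's second law for the block (up-slope positive): T − 16.384 = 2 a. For the hanging weight (downward positive): 13.5 × 10 − T = 13.5 a.
Adding the two equations eliminates T: 118.616 = 15.5 a, so a = 7.6526 m/s².

7.65 m/s²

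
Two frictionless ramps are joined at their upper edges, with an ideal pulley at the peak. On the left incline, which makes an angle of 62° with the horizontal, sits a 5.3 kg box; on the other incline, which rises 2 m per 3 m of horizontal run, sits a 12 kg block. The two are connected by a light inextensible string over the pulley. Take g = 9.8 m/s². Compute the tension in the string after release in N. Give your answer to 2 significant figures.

Resolve each weight along its own incline: the 5.3 kg mass has component 5.3 × 9.8 × sin 62° = 45.860 N down its slope, and the 12 kg mass has 12 × 9.8 × sin 33.69° = 65.233 N down its slope.
The 12 kg side's 65.233 N exceeds the other side's 45.860 N, so that mass slides down and the 5.3 kg mass slides up. Taking that direction as positive, Newton's second law for the whole system gives 65.233 − 45.860 = (5.3 + 12) a, so a = 19.373 / 17.3 = 1.1198 m/s².
For the 5.3 kg mass (up-slope positive): T − 45.860 = 5.3 × 1.1198, so T = 51.795 N.

52 N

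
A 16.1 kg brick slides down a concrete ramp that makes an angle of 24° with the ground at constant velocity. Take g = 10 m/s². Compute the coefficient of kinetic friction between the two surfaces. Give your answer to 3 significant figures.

At constant velocity the net force along the incline is zero: mg sin 24° = μ mg cos 24°.
So μ = tan 24° = 0.4067 / 0.9135 = 0.4452.

0.445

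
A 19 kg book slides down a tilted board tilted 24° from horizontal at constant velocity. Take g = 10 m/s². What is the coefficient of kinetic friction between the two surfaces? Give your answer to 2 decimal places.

At constant velocity the net force along the incline is zero: mg sin 24° = μ mg cos 24°.
So μ = tan 24° = 0.4067 / 0.9135 = 0.4452.

0.45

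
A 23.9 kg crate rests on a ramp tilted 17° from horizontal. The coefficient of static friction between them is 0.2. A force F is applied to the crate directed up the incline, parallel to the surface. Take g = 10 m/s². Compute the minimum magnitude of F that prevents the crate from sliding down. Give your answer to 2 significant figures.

24 N

The normal force is N = mg cos 17° = 228.557 N. With F at its minimum the crate is on the verge of sliding down, so static friction is at its maximum μ_s N = 0.2 × 228.557 = 45.711 N and acts up the slope.
Equilibrium along the incline: F + μ_s N = mg sin 17°, so F = 69.877 − 45.711 = 24.166 N.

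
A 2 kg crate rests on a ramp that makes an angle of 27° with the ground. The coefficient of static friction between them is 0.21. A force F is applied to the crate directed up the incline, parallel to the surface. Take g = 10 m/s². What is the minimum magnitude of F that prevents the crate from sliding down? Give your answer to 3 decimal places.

5.338 N

The normal force is N = mg cos 27° = 17.820 N. With F at its minimum the crate is on the verge of sliding down, so static friction is at its maximum μ_s N = 0.21 × 17.820 = 3.742 N and acts up the slope.
Equilibrium along the incline: F + μ_s N = mg sin 27°, so F = 9.080 − 3.742 = 5.338 N.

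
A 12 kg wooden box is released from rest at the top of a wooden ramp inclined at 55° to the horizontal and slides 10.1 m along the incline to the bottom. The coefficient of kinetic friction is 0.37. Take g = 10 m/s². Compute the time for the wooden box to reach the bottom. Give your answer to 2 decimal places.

1.82 s

The weight component along the incline is mg sin 55° = 98.298 N and the normal force is N = mg cos 55° = 68.829 N.
Friction up the slope is f = μN = 0.37 × 68.829 = 25.467 N, so the net downslope force is 98.298 − 25.467 = 72.831 N and a = 72.831 / 12 = 6.0693 m/s².
Starting from rest, L = ½at², so t = √(2L/a) = √(2 × 10.1 / 6.0693) = 1.8243 s.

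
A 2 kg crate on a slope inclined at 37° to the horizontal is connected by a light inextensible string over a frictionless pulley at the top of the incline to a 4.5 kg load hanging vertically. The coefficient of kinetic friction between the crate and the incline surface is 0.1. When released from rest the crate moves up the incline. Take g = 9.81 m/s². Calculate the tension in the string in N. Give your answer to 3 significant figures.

22.8 N

For the crate on the incline: the weight component along the slope is m₁g sin 37° = 2 × 9.81 × 0.6018 = 11.807 N and the normal force is N = m₁g cos 37° = 15.669 N.
Kinetic friction opposes the crate's motion up the incline: f = μN = 0.1 × 15.669 = 1.567 N acting down the slope.
Newton's second law for the crate (up-slope positive): T − 11.807 − 1.567 = 2 a. For the hanging load (downward positive): 4.5 × 9.81 − T = 4.5 a.
Adding the two equations eliminates T: 30.771 = 6.5 a, so a = 4.7340 m/s².
Then from the hanging load's equation, T = 4.5 × (9.81 − 4.7340) = 22.842 N.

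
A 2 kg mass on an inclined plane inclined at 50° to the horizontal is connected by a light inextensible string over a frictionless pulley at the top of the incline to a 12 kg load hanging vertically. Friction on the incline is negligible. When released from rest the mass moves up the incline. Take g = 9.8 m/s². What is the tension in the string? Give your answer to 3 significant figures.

29.7 N

For the mass on the incline: the weight component along the slope is m₁g sin 50° = 2 × 9.8 × 0.7660 = 15.014 N and the normal force is N = m₁g cos 50° = 12.599 N.
Newton's second law for the mass (up-slope positive): T − 15.014 = 2 a. For the hanging load (downward positive): 12 × 9.8 − T = 12 a.
Adding the two equations eliminates T: 102.586 = 14 a, so a = 7.3276 m/s².
Then from the hanging load's equation, T = 12 × (9.8 − 7.3276) = 29.669 N.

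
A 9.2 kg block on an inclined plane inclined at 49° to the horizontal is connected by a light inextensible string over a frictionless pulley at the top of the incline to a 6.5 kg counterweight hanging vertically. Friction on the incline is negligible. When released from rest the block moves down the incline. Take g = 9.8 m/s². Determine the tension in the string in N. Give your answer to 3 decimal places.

For the block on the incline: the weight component along the slope is m₁g sin 49° = 9.2 × 9.8 × 0.7547 = 68.044 N and the normal force is N = m₁g cos 49° = 59.150 N.
Newton's second law for the block (down-slope positive): 68.044 − T = 9.2 a. For the hanging counterweight (upward positive): T − 6.5 × 9.8 = 6.5 a.
Adding the two equations eliminates T: 4.344 = 15.7 a, so a = 0.2767 m/s².
Then from the hanging counterweight's equation, T = 6.5 × (9.8 + 0.2767) = 65.499 N.

65.499 N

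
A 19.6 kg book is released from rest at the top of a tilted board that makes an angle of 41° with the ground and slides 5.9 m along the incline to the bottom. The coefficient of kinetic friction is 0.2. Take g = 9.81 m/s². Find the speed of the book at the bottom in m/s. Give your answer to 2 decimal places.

7.65 m/s

The weight component along the incline is mg sin 41° = 126.144 N and the normal force is N = mg cos 41° = 145.113 N.
Friction up the slope is f = μN = 0.2 × 145.113 = 29.023 N, so the net downslope force is 126.144 − 29.023 = 97.121 N and a = 97.121 / 19.6 = 4.9552 m/s².
Starting from rest over a distance of 5.9 m, v² = 2aL = 2 × 4.9552 × 5.9 = 58.4714, so v = 7.6467 m/s.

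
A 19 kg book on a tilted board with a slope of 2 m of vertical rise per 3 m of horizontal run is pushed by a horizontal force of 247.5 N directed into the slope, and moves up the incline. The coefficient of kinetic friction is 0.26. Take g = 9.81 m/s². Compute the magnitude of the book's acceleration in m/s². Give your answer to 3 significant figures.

1.40 m/s²

The horizontal push has components F cos 33.69° = 247.5 × 0.8321 = 205.945 N up the incline and F sin 33.69° = 247.5 × 0.5547 = 137.288 N pressing into the surface.
The normal force is therefore N = mg cos 33.69° + F sin 33.69° = 155.095 + 137.288 = 292.383 N, and kinetic friction down the slope is μN = 0.26 × 292.383 = 76.020 N.
Along the incline: F cos 33.69° − mg sin 33.69° − μN = ma, so 205.945 − 103.391 − 76.020 = 19 a, giving a = 1.3965 m/s².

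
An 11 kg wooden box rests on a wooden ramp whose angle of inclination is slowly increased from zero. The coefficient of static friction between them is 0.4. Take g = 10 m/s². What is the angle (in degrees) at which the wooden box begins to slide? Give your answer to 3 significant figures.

At the threshold of sliding, static friction is at its maximum μ_s N and exactly balances the weight component along the incline: mg sin θ = μ_s mg cos θ.
Hence tan θ = μ_s = 0.4, so θ = arctan(0.4) = 21.8014°.

21.8°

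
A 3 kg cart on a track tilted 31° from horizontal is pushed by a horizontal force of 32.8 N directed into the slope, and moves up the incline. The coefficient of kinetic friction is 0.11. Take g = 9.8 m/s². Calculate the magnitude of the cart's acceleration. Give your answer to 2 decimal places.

The horizontal push has components F cos 31° = 32.8 × 0.8572 = 28.116 N up the incline and F sin 31° = 32.8 × 0.5150 = 16.892 N pressing into the surface.
The normal force is therefore N = mg cos 31° + F sin 31° = 25.202 + 16.892 = 42.094 N, and kinetic friction down the slope is μN = 0.11 × 42.094 = 4.630 N.
Along the incline: F cos 31° − mg sin 31° − μN = ma, so 28.116 − 15.141 − 4.630 = 3 a, giving a = 2.7817 m/s².

2.78 m/s²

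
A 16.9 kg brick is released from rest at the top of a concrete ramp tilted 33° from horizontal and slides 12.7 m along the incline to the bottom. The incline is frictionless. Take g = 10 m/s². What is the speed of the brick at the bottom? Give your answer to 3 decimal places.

The weight component along the incline is mg sin 33° = 92.044 N and the normal force is N = mg cos 33° = 141.735 N.
With no friction, a = g sin 33° = 5.4464 m/s².
Starting from rest over a distance of 12.7 m, v² = 2aL = 2 × 5.4464 × 12.7 = 138.3386, so v = 11.7617 m/s.

11.762 m/s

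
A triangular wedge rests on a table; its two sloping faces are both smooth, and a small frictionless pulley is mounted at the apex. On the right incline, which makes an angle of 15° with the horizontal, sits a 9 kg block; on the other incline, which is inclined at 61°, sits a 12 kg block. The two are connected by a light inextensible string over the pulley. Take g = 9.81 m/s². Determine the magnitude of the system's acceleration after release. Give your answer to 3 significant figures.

3.81 m/s²

Resolve each weight along its own incline: the 9 kg mass has component 9 × 9.81 × sin 15° = 22.851 N down its slope, and the 12 kg mass has 12 × 9.81 × sin 61° = 102.960 N down its slope.
The 12 kg side's 102.960 N exceeds the other side's 22.851 N, so that mass slides down and the 9 kg mass slides up. Taking that direction as positive, Newton's second law for the whole system gives 102.960 − 22.851 = (9 + 12) a, so a = 80.109 / 21 = 3.8147 m/s².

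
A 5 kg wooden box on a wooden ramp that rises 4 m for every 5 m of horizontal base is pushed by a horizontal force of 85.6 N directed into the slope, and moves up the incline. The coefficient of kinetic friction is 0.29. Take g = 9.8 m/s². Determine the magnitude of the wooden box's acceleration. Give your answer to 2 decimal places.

1.93 m/s²

The horizontal push has components F cos 38.66° = 85.6 × 0.7809 = 66.845 N up the incline and F sin 38.66° = 85.6 × 0.6247 = 53.474 N pressing into the surface.
The normal force is therefore N = mg cos 38.66° + F sin 38.66° = 38.264 + 53.474 = 91.738 N, and kinetic friction down the slope is μN = 0.29 × 91.738 = 26.604 N.
Along the incline: F cos 38.66° − mg sin 38.66° − μN = ma, so 66.845 − 30.610 − 26.604 = 5 a, giving a = 1.9262 m/s².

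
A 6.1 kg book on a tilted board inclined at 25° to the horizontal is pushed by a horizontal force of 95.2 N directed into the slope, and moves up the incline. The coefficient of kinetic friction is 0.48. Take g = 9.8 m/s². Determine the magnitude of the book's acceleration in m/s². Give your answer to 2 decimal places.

2.57 m/s²

The horizontal push has components F cos 25° = 95.2 × 0.9063 = 86.280 N up the incline and F sin 25° = 95.2 × 0.4226 = 40.232 N pressing into the surface.
The normal force is therefore N = mg cos 25° + F sin 25° = 54.179 + 40.232 = 94.411 N, and kinetic friction down the slope is μN = 0.48 × 94.411 = 45.317 N.
Along the incline: F cos 25° − mg sin 25° − μN = ma, so 86.280 − 25.263 − 45.317 = 6.1 a, giving a = 2.5738 m/s².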